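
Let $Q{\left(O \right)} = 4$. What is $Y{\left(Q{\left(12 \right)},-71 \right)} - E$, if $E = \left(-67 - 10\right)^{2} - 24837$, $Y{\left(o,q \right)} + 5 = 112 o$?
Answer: $19351$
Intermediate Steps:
$Y{\left(o,q \right)} = -5 + 112 o$
$E = -18908$ ($E = \left(-77\right)^{2} - 24837 = 5929 - 24837 = -18908$)
$Y{\left(Q{\left(12 \right)},-71 \right)} - E = \left(-5 + 112 \cdot 4\right) - -18908 = \left(-5 + 448\right) + 18908 = 443 + 18908 = 19351$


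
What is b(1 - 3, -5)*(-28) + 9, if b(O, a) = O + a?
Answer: 205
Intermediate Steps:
b(1 - 3, -5)*(-28) + 9 = ((1 - 3) - 5)*(-28) + 9 = (-2 - 5)*(-28) + 9 = -7*(-28) + 9 = 196 + 9 = 205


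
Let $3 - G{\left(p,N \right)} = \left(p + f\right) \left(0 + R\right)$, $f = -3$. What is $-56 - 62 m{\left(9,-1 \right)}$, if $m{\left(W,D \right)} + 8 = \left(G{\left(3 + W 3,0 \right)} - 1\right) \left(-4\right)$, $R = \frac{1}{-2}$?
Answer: $4284$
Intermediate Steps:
$R = - \frac{1}{2} \approx -0.5$
$G{\left(p,N \right)} = \frac{3}{2} + \frac{p}{2}$ ($G{\left(p,N \right)} = 3 - \left(p - 3\right) \left(0 - \frac{1}{2}\right) = 3 - \left(-3 + p\right) \left(- \frac{1}{2}\right) = 3 - \left(\frac{3}{2} - \frac{p}{2}\right) = 3 + \left(- \frac{3}{2} + \frac{p}{2}\right) = \frac{3}{2} + \frac{p}{2}$)
$m{\left(W,D \right)} = -16 - 6 W$ ($m{\left(W,D \right)} = -8 + \left(\left(\frac{3}{2} + \frac{3 + W 3}{2}\right) - 1\right) \left(-4\right) = -8 + \left(\left(\frac{3}{2} + \frac{3 + 3 W}{2}\right) - 1\right) \left(-4\right) = -8 + \left(\left(\frac{3}{2} + \left(\frac{3}{2} + \frac{3 W}{2}\right)\right) - 1\right) \left(-4\right) = -8 + \left(\left(3 + \frac{3 W}{2}\right) - 1\right) \left(-4\right) = -8 + \left(2 + \frac{3 W}{2}\right) \left(-4\right) = -8 - \left(8 + 6 W\right) = -16 - 6 W$)
$-56 - 62 m{\left(9,-1 \right)} = -56 - 62 \left(-16 - 54\right) = -56 - -4340 = -56 + 4340 = 4284$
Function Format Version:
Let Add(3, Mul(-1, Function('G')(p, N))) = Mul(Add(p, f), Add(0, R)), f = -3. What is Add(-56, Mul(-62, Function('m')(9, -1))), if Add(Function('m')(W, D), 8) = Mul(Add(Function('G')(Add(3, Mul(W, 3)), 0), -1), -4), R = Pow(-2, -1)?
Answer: 4284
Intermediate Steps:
R = Rational(-1, 2) ≈ -0.50000
Function('G')(p, N) = Add(Rational(3, 2), Mul(Rational(1, 2), p)) (Function('G')(p, N) = Add(3, Mul(-1, Mul(Add(p, -3), Add(0, Rational(-1, 2))))) = Add(3, Mul(-1, Mul(Add(-3, p), Rational(-1, 2)))) = Add(3, Mul(-1, Add(Rational(3, 2), Mul(Rational(-1, 2), p)))) = Add(3, Add(Rational(-3, 2), Mul(Rational(1, 2), p))) = Add(Rational(3, 2), Mul(Rational(1, 2), p)))
Function('m')(W, D) = Add(-16, Mul(-6, W)) (Function('m')(W, D) = Add(-8, Mul(Add(Add(Rational(3, 2), Mul(Rational(1, 2), Add(3, Mul(W, 3)))), -1), -4)) = Add(-8, Mul(Add(Add(Rational(3, 2), Mul(Rational(1, 2), Add(3, Mul(3, W)))), -1), -4)) = Add(-8, Mul(Add(Add(Rational(3, 2), Add(Rational(3, 2), Mul(Rational(3, 2), W))), -1), -4)) = Add(-8, Mul(Add(Add(3, Mul(Rational(3, 2), W)), -1), -4)) = Add(-8, Mul(Add(2, Mul(Rational(3, 2), W)), -4)) = Add(-8, Add(-8, Mul(-6, W))) = Add(-16, Mul(-6, W)))
Add(-56, Mul(-62, Function('m')(9, -1))) = Add(-56, Mul(-62, Add(-16, Mul(-6, 9)))) = Add(-56, Mul(-62, Add(-16, -54))) = Add(-56, Mul(-62, -70)) = Add(-56, 4340) = 4284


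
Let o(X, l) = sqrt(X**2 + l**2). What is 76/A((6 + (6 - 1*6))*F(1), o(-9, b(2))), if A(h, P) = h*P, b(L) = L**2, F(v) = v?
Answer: 38*sqrt(97)/291 ≈ 1.2861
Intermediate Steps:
A(h, P) = P*h
76/A((6 + (6 - 1*6))*F(1), o(-9, b(2))) = 76/((sqrt((-9)**2 + (2**2)**2)*((6 + (6 - 1*6))*1))) = 76/((sqrt(81 + 4**2)*((6 + (6 - 6))*1))) = 76/((sqrt(81 + 16)*((6 + 0)*1))) = 76/((sqrt(97)*(6*1))) = 76/((sqrt(97)*6)) = 76/((6*sqrt(97))) = 76*(sqrt(97)/582) = 38*sqrt(97)/291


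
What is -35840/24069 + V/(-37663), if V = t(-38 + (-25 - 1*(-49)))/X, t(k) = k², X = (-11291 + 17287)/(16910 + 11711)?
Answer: -2057168101681/1358859609753 ≈ -1.5139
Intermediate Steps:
X = 5996/28621 ≈ 0.20950
V = 1402429/1499 (V = (-38 + (-25 - 1*(-49)))²/(5996/28621) = (-38 + (-25 + 49))²*(28621/5996) = (-38 + 24)²*(28621/5996) = (-14)²*(28621/5996) = 196*(28621/5996) = 1402429/1499 ≈ 935.58)
-35840/24069 + V/(-37663) = -35840/24069 + (1402429/1499)/(-37663) = -35840*1/24069 + (1402429/1499)*(-1/37663) = -35840/24069 - 1402429/56456837 = -2057168101681/1358859609753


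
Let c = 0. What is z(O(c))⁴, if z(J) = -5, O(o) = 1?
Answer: 625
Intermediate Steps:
z(O(c))⁴ = (-5)⁴ = 625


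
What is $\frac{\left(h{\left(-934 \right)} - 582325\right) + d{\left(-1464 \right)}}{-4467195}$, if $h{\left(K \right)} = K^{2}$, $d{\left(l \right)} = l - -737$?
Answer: $- \frac{289304}{4467195} \approx -0.064762$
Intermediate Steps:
$d{\left(l \right)} = 737 + l$ ($d{\left(l \right)} = l + 737 = 737 + l$)
$\frac{\left(h{\left(-934 \right)} - 582325\right) + d{\left(-1464 \right)}}{-4467195} = \frac{\left(\left(-934\right)^{2} - 582325\right) + \left(737 - 1464\right)}{-4467195} = \left(\left(872356 - 582325\right) - 727\right) \left(- \frac{1}{4467195}\right) = \left(290031 - 727\right) \left(- \frac{1}{4467195}\right) = 289304 \left(- \frac{1}{4467195}\right) = - \frac{289304}{4467195}$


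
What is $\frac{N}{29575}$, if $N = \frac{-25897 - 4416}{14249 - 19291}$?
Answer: $\frac{30313}{149117150} \approx 0.00020328$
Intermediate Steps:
$N = \frac{30313}{5042}$ ($N = - \frac{30313}{-5042} = \left(-30313\right) \left(- \frac{1}{5042}\right) = \frac{30313}{5042} \approx 6.0121$)
$\frac{N}{29575} = \frac{30313}{5042 \cdot 29575} = \frac{30313}{5042} \cdot \frac{1}{29575} = \frac{30313}{149117150}$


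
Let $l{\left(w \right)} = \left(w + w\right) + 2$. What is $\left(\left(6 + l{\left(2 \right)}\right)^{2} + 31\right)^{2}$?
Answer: $30625$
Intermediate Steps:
$l{\left(w \right)} = 2 + 2 w$ ($l{\left(w \right)} = 2 w + 2 = 2 + 2 w$)
$\left(\left(6 + l{\left(2 \right)}\right)^{2} + 31\right)^{2} = \left(\left(6 + \left(2 + 2 \cdot 2\right)\right)^{2} + 31\right)^{2} = \left(\left(6 + \left(2 + 4\right)\right)^{2} + 31\right)^{2} = \left(\left(6 + 6\right)^{2} + 31\right)^{2} = \left(12^{2} + 31\right)^{2} = \left(144 + 31\right)^{2} = 175^{2} = 30625$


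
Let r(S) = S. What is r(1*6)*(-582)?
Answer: -3492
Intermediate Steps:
r(1*6)*(-582) = (1*6)*(-582) = 6*(-582) = -3492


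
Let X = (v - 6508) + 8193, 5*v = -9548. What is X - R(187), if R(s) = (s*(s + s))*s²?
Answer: -12228310733/5 ≈ -2.4457e+9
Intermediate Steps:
v = -9548/5 (v = (⅕)*(-9548) = -9548/5 ≈ -1909.6)
R(s) = 2*s⁴ (R(s) = (s*(2*s))*s² = (2*s²)*s² = 2*s⁴)
X = -1123/5 (X = (-9548/5 - 6508) + 8193 = -42088/5 + 8193 = -1123/5 ≈ -224.60)
X - R(187) = -1123/5 - 2*187⁴ = -1123/5 - 2*1222830961 = -1123/5 - 1*2445661922 = -1123/5 - 2445661922 = -12228310733/5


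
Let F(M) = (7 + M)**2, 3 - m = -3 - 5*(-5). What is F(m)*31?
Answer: 4464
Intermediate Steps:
m = -19 (m = 3 - (-3 - 5*(-5)) = 3 - (-3 + 25) = 3 - 1*22 = 3 - 22 = -19)
F(m)*31 = (7 - 19)**2*31 = (-12)**2*31 = 144*31 = 4464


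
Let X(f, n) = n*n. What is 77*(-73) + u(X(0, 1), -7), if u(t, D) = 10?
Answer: -5611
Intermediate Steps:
X(f, n) = n**2
77*(-73) + u(X(0, 1), -7) = 77*(-73) + 10 = -5621 + 10 = -5611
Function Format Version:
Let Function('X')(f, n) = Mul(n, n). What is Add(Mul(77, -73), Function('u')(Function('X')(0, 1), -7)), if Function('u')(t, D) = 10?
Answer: -5611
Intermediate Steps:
Function('X')(f, n) = Pow(n, 2)
Add(Mul(77, -73), Function('u')(Function('X')(0, 1), -7)) = Add(Mul(77, -73), 10) = Add(-5621, 10) = -5611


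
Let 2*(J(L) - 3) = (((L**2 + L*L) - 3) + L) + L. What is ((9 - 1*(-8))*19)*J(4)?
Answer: 13889/2 ≈ 6944.5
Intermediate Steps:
J(L) = 3/2 + L + L**2 (J(L) = 3 + ((((L**2 + L*L) - 3) + L) + L)/2 = 3 + ((((L**2 + L**2) - 3) + L) + L)/2 = 3 + (((2*L**2 - 3) + L) + L)/2 = 3 + (((-3 + 2*L**2) + L) + L)/2 = 3 + ((-3 + L + 2*L**2) + L)/2 = 3 + (-3 + 2*L + 2*L**2)/2 = 3 + (-3/2 + L + L**2) = 3/2 + L + L**2)
((9 - 1*(-8))*19)*J(4) = ((9 - 1*(-8))*19)*(3/2 + 4 + 4**2) = ((9 + 8)*19)*(3/2 + 4 + 16) = (17*19)*(43/2) = 323*(43/2) = 13889/2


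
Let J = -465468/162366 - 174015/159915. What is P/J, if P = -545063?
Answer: 157249215276223/1140993719 ≈ 1.3782e+5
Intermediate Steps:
J = -1140993719/288497321 (J = -465468*1/162366 - 174015*1/159915 = -77578/27061 - 11601/10661 = -1140993719/288497321 ≈ -3.9550)
P/J = -545063/(-1140993719/288497321) = -545063*(-288497321/1140993719) = 157249215276223/1140993719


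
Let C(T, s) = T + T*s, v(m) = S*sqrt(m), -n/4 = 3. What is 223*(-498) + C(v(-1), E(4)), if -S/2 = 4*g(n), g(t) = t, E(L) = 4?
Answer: -111054 + 480*I ≈ -1.1105e+5 + 480.0*I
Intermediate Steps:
n = -12 (n = -4*3 = -12)
S = 96 (S = -8*(-12) = -2*(-48) = 96)
v(m) = 96*sqrt(m)
223*(-498) + C(v(-1), E(4)) = 223*(-498) + (96*sqrt(-1))*(1 + 4) = -111054 + (96*I)*5 = -111054 + 480*I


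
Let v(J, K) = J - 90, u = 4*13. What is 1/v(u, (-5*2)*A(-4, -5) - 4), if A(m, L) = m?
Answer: -1/38 ≈ -0.026316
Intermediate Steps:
u = 52
v(J, K) = -90 + J
1/v(u, (-5*2)*A(-4, -5) - 4) = 1/(-90 + 52) = 1/(-38) = -1/38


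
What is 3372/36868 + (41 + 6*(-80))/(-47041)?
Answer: 43701826/433576897 ≈ 0.10079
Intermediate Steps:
3372/36868 + (41 + 6*(-80))/(-47041) = 3372*(1/36868) + (41 - 480)*(-1/47041) = 843/9217 - 439*(-1/47041) = 843/9217 + 439/47041 = 43701826/433576897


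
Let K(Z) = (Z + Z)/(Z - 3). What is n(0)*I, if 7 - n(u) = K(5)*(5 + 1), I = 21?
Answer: -483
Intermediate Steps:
K(Z) = 2*Z/(-3 + Z) (K(Z) = (2*Z)/(-3 + Z) = 2*Z/(-3 + Z))
n(u) = -23 (n(u) = 7 - 2*5/(-3 + 5)*(5 + 1) = 7 - 2*5/2*6 = 7 - 2*5*(½)*6 = 7 - 5*6 = 7 - 1*30 = 7 - 30 = -23)
n(0)*I = -23*21 = -483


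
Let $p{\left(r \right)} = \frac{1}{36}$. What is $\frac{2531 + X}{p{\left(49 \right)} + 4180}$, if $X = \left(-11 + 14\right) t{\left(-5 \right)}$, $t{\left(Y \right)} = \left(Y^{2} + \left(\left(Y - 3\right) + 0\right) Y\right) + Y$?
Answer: $\frac{97596}{150481} \approx 0.64856$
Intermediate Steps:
$p{\left(r \right)} = \frac{1}{36}$
$t{\left(Y \right)} = Y + Y^{2} + Y \left(-3 + Y\right)$ ($t{\left(Y \right)} = \left(Y^{2} + \left(\left(-3 + Y\right) + 0\right) Y\right) + Y = \left(Y^{2} + \left(-3 + Y\right) Y\right) + Y = \left(Y^{2} + Y \left(-3 + Y\right)\right) + Y = Y + Y^{2} + Y \left(-3 + Y\right)$)
$X = 180$ ($X = \left(-11 + 14\right) 2 \left(-5\right) \left(-1 - 5\right) = 3 \cdot 2 \left(-5\right) \left(-6\right) = 3 \cdot 60 = 180$)
$\frac{2531 + X}{p{\left(49 \right)} + 4180} = \frac{2531 + 180}{\frac{1}{36} + 4180} = \frac{2711}{\frac{150481}{36}} = 2711 \cdot \frac{36}{150481} = \frac{97596}{150481}$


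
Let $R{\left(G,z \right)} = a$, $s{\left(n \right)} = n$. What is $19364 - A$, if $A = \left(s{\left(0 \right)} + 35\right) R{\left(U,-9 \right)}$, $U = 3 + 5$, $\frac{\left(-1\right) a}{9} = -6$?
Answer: $17474$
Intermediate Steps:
$a = 54$ ($a = \left(-9\right) \left(-6\right) = 54$)
$U = 8$
$R{\left(G,z \right)} = 54$
$A = 1890$ ($A = \left(0 + 35\right) 54 = 35 \cdot 54 = 1890$)
$19364 - A = 19364 - 1890 = 17474$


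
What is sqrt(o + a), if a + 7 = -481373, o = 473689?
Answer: I*sqrt(7691) ≈ 87.698*I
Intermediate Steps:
a = -481380 (a = -7 - 481373 = -481380)
sqrt(o + a) = sqrt(473689 - 481380) = sqrt(-7691) = I*sqrt(7691)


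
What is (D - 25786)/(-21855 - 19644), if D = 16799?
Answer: 8987/41499 ≈ 0.21656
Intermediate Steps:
(D - 25786)/(-21855 - 19644) = (16799 - 25786)/(-21855 - 19644) = -8987/(-41499) = -8987*(-1/41499) = 8987/41499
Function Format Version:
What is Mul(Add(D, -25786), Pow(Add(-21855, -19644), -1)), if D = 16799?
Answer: Rational(8987, 41499) ≈ 0.21656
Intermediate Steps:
Mul(Add(D, -25786), Pow(Add(-21855, -19644), -1)) = Mul(Add(16799, -25786), Pow(Add(-21855, -19644), -1)) = Mul(-8987, Pow(-41499, -1)) = Mul(-8987, Rational(-1, 41499)) = Rational(8987, 41499)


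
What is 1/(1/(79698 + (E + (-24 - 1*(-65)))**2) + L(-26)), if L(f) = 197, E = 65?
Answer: 90934/17913999 ≈ 0.0050761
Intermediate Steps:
1/(1/(79698 + (E + (-24 - 1*(-65)))**2) + L(-26)) = 1/(1/(79698 + (65 + (-24 - 1*(-65)))**2) + 197) = 1/(1/(79698 + (65 + (-24 + 65))**2) + 197) = 1/(1/(79698 + (65 + 41)**2) + 197) = 1/(1/(79698 + 106**2) + 197) = 1/(1/(79698 + 11236) + 197) = 1/(1/90934 + 197) = 1/(17913999/90934) = 90934/17913999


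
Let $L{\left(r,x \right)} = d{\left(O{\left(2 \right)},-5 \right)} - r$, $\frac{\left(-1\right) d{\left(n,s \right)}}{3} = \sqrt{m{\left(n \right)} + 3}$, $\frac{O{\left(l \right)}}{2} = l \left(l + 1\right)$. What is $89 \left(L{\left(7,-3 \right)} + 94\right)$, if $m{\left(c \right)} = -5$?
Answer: $7743 - 267 i \sqrt{2} \approx 7743.0 - 377.6 i$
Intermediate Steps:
$O{\left(l \right)} = 2 l \left(1 + l\right)$ ($O{\left(l \right)} = 2 l \left(l + 1\right) = 2 l \left(1 + l\right)$)
$d{\left(n,s \right)} = - 3 i \sqrt{2}$ ($d{\left(n,s \right)} = - 3 \sqrt{-5 + 3} = - 3 \sqrt{-2} = - 3 i \sqrt{2}$)
$L{\left(r,x \right)} = - r - 3 i \sqrt{2}$ ($L{\left(r,x \right)} = - 3 i \sqrt{2} - r = - r - 3 i \sqrt{2}$)
$89 \left(L{\left(7,-3 \right)} + 94\right) = 89 \left(\left(\left(-1\right) 7 - 3 i \sqrt{2}\right) + 94\right) = 89 \left(\left(-7 - 3 i \sqrt{2}\right) + 94\right) = 89 \left(87 - 3 i \sqrt{2}\right) = 7743 - 267 i \sqrt{2}$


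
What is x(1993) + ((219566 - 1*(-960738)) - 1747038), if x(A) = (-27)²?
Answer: -566005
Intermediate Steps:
x(A) = 729
x(1993) + ((219566 - 1*(-960738)) - 1747038) = 729 + ((219566 - 1*(-960738)) - 1747038) = 729 + ((219566 + 960738) - 1747038) = 729 + (1180304 - 1747038) = 729 - 566734 = -566005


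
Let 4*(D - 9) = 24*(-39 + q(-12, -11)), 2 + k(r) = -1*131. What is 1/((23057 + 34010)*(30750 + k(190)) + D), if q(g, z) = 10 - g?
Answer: 1/1747220246 ≈ 5.7234e-10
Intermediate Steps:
k(r) = -133 (k(r) = -2 - 1*131 = -2 - 131 = -133)
D = -93 (D = 9 + (24*(-39 + (10 - 1*(-12))))/4 = 9 + (24*(-39 + (10 + 12)))/4 = 9 + (24*(-39 + 22))/4 = 9 + (24*(-17))/4 = 9 + (¼)*(-408) = 9 - 102 = -93)
1/((23057 + 34010)*(30750 + k(190)) + D) = 1/((23057 + 34010)*(30750 - 133) - 93) = 1/(57067*30617 - 93) = 1/(1747220339 - 93) = 1/1747220246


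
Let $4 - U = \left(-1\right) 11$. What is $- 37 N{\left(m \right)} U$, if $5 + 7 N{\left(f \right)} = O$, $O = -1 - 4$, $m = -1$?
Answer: $\frac{5550}{7} \approx 792.86$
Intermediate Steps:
$U = 15$ ($U = 4 - \left(-1\right) 11 = 4 - -11 = 4 + 11 = 15$)
$O = -5$
$N{\left(f \right)} = - \frac{10}{7}$ ($N{\left(f \right)} = - \frac{5}{7} + \frac{1}{7} \left(-5\right) = - \frac{5}{7} - \frac{5}{7} = - \frac{10}{7}$)
$- 37 N{\left(m \right)} U = \left(-37\right) \left(- \frac{10}{7}\right) 15 = \frac{370}{7} \cdot 15 = \frac{5550}{7}$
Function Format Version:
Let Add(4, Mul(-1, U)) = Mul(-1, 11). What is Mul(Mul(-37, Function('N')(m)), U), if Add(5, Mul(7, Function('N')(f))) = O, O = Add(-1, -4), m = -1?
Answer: Rational(5550, 7) ≈ 792.86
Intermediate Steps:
U = 15 (U = Add(4, Mul(-1, Mul(-1, 11))) = Add(4, Mul(-1, -11)) = Add(4, 11) = 15)
O = -5
Function('N')(f) = Rational(-10, 7) (Function('N')(f) = Add(Rational(-5, 7), Mul(Rational(1, 7), -5)) = Add(Rational(-5, 7), Rational(-5, 7)) = Rational(-10, 7))
Mul(Mul(-37, Function('N')(m)), U) = Mul(Mul(-37, Rational(-10, 7)), 15) = Mul(Rational(370, 7), 15) = Rational(5550, 7)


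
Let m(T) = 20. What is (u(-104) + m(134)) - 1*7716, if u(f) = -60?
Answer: -7756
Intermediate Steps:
(u(-104) + m(134)) - 1*7716 = (-60 + 20) - 1*7716 = -40 - 7716 = -7756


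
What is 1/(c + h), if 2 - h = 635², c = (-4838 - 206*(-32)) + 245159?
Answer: -1/156310 ≈ -6.3975e-6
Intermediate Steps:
c = 246913 (c = (-4838 + 6592) + 245159 = 1754 + 245159 = 246913)
h = -403223 (h = 2 - 1*635² = 2 - 1*403225 = 2 - 403225 = -403223)
1/(c + h) = 1/(246913 - 403223) = 1/(-156310) = -1/156310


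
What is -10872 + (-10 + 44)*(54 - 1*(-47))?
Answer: -7438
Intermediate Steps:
-10872 + (-10 + 44)*(54 - 1*(-47)) = -10872 + 34*(54 + 47) = -10872 + 34*101 = -10872 + 3434 = -7438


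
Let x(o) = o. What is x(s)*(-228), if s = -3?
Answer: 684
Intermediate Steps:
x(s)*(-228) = -3*(-228) = 684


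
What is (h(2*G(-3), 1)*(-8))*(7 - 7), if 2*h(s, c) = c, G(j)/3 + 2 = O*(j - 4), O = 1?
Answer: 0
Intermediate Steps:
G(j) = -18 + 3*j (G(j) = -6 + 3*(1*(j - 4)) = -6 + 3*(1*(-4 + j)) = -6 + 3*(-4 + j) = -6 + (-12 + 3*j) = -18 + 3*j)
h(s, c) = c/2
(h(2*G(-3), 1)*(-8))*(7 - 7) = (((½)*1)*(-8))*(7 - 7) = ((½)*(-8))*0 = -4*0 = 0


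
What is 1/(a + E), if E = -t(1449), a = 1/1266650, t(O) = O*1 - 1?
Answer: -1266650/1834109199 ≈ -0.00069061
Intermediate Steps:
t(O) = -1 + O (t(O) = O - 1 = -1 + O)
a = 1/1266650 ≈ 7.8948e-7
E = -1448 (E = -(-1 + 1449) = -1*1448 = -1448)
1/(a + E) = 1/(1/1266650 - 1448) = 1/(-1834109199/1266650) = -1266650/1834109199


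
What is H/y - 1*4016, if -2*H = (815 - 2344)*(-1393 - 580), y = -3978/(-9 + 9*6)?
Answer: 11533441/884 ≈ 13047.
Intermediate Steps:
y = -442/5 (y = -3978/(-9 + 54) = -3978/45 = -3978*1/45 = -442/5 ≈ -88.400)
H = -3016717/2 (H = -(815 - 2344)*(-1393 - 580)/2 = -(-1529)*(-1973)/2 = -½*3016717 = -3016717/2 ≈ -1.5084e+6)
H/y - 1*4016 = -3016717/(2*(-442/5)) - 1*4016 = -3016717/2*(-5/442) - 4016 = 15083585/884 - 4016 = 11533441/884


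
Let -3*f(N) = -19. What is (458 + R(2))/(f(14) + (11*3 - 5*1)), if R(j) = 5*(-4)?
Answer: 1314/103 ≈ 12.757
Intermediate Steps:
f(N) = 19/3 (f(N) = -⅓*(-19) = 19/3)
R(j) = -20
(458 + R(2))/(f(14) + (11*3 - 5*1)) = (458 - 20)/(19/3 + (11*3 - 5*1)) = 438/(19/3 + (33 - 5)) = 438/(19/3 + 28) = 438/(103/3) = 438*(3/103) = 1314/103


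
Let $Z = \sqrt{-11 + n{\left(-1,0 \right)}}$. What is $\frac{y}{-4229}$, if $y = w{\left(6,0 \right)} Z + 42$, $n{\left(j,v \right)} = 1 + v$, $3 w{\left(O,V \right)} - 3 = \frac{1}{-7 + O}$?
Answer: $- \frac{42}{4229} - \frac{2 i \sqrt{10}}{12687} \approx -0.0099314 - 0.00049851 i$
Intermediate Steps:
$w{\left(O,V \right)} = 1 + \frac{1}{3 \left(-7 + O\right)}$
$Z = i \sqrt{10}$ ($Z = \sqrt{-11 + \left(1 + 0\right)} = \sqrt{-11 + 1} = \sqrt{-10} = i \sqrt{10} \approx 3.1623 i$)
$y = 42 + \frac{2 i \sqrt{10}}{3}$ ($y = \frac{- \frac{20}{3} + 6}{-7 + 6} i \sqrt{10} + 42 = \frac{1}{-1} \left(- \frac{2}{3}\right) i \sqrt{10} + 42 = \left(-1\right) \left(- \frac{2}{3}\right) i \sqrt{10} + 42 = \frac{2 i \sqrt{10}}{3} + 42 = 42 + \frac{2 i \sqrt{10}}{3} \approx 42.0 + 2.1082 i$)
$\frac{y}{-4229} = \frac{42 + \frac{2 i \sqrt{10}}{3}}{-4229} = \left(42 + \frac{2 i \sqrt{10}}{3}\right) \left(- \frac{1}{4229}\right) = - \frac{42}{4229} - \frac{2 i \sqrt{10}}{12687}$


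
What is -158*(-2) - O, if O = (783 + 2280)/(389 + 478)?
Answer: 90303/289 ≈ 312.47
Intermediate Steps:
O = 1021/289 (O = 3063/867 = 3063*(1/867) = 1021/289 ≈ 3.5329)
-158*(-2) - O = -158*(-2) - 1*1021/289 = 316 - 1021/289 = 90303/289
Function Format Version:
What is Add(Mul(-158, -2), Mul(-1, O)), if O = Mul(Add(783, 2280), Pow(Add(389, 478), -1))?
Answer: Rational(90303, 289) ≈ 312.47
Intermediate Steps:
O = Rational(1021, 289) (O = Mul(3063, Pow(867, -1)) = Mul(3063, Rational(1, 867)) = Rational(1021, 289) ≈ 3.5329)
Add(Mul(-158, -2), Mul(-1, O)) = Add(Mul(-158, -2), Mul(-1, Rational(1021, 289))) = Add(316, Rational(-1021, 289)) = Rational(90303, 289)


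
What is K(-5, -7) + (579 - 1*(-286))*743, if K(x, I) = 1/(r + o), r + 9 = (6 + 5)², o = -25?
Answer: 55914466/87 ≈ 6.4270e+5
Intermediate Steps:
r = 112 (r = -9 + (6 + 5)² = -9 + 11² = -9 + 121 = 112)
K(x, I) = 1/87 (K(x, I) = 1/(112 - 25) = 1/87)
K(-5, -7) + (579 - 1*(-286))*743 = 1/87 + (579 - 1*(-286))*743 = 1/87 + (579 + 286)*743 = 1/87 + 865*743 = 1/87 + 642695 = 55914466/87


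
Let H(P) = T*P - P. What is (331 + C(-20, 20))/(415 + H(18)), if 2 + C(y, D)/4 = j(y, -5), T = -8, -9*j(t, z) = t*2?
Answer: 3067/2277 ≈ 1.3469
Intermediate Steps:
j(t, z) = -2*t/9 (j(t, z) = -t*2/9 = -2*t/9)
C(y, D) = -8 - 8*y/9 (C(y, D) = -8 + 4*(-2*y/9) = -8 - 8*y/9)
H(P) = -9*P (H(P) = -8*P - P = -9*P)
(331 + C(-20, 20))/(415 + H(18)) = (331 + (-8 - 8/9*(-20)))/(415 - 9*18) = (331 + (-8 + 160/9))/(415 - 162) = (331 + 88/9)/253 = (3067/9)*(1/253) = 3067/2277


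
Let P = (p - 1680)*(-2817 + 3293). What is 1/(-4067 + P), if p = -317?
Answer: -1/954639 ≈ -1.0475e-6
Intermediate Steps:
P = -950572 (P = (-317 - 1680)*(-2817 + 3293) = -1997*476 = -950572)
1/(-4067 + P) = 1/(-4067 - 950572) = 1/(-954639) = -1/954639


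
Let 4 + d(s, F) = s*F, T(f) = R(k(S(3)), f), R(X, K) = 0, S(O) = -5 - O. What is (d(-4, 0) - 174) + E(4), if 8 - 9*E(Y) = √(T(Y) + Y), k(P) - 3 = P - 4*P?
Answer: -532/3 ≈ -177.33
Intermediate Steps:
k(P) = 3 - 3*P (k(P) = 3 + (P - 4*P) = 3 - 3*P)
T(f) = 0
E(Y) = 8/9 - √Y/9 (E(Y) = 8/9 - √(0 + Y)/9 = 8/9 - √Y/9)
d(s, F) = -4 + F*s (d(s, F) = -4 + s*F = -4 + F*s)
(d(-4, 0) - 174) + E(4) = ((-4 + 0*(-4)) - 174) + (8/9 - √4/9) = ((-4 + 0) - 174) + (8/9 - ⅑*2) = (-4 - 174) + (8/9 - 2/9) = -178 + ⅔ = -532/3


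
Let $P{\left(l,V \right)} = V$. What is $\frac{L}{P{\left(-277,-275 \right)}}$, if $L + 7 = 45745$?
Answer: $- \frac{4158}{25} \approx -166.32$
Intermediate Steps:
$L = 45738$ ($L = -7 + 45745 = 45738$)
$\frac{L}{P{\left(-277,-275 \right)}} = \frac{45738}{-275} = 45738 \left(- \frac{1}{275}\right) = - \frac{4158}{25}$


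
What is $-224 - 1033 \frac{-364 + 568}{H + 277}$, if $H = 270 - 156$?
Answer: $- \frac{17548}{23} \approx -762.96$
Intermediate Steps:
$H = 114$ ($H = 270 - 156 = 114$)
$-224 - 1033 \frac{-364 + 568}{H + 277} = -224 - 1033 \frac{-364 + 568}{114 + 277} = -224 - 1033 \cdot \frac{204}{391} = -224 - 1033 \cdot 204 \cdot \frac{1}{391} = -224 - \frac{12396}{23} = - \frac{17548}{23}$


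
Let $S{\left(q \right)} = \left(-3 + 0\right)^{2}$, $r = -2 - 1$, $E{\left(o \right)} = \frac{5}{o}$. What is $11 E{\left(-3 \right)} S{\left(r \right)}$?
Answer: $-165$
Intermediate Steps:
$r = -3$
$S{\left(q \right)} = 9$ ($S{\left(q \right)} = \left(-3\right)^{2} = 9$)
$11 E{\left(-3 \right)} S{\left(r \right)} = 11 \frac{5}{-3} \cdot 9 = 11 \cdot 5 \left(- \frac{1}{3}\right) 9 = 11 \left(- \frac{5}{3}\right) 9 = \left(- \frac{55}{3}\right) 9 = -165$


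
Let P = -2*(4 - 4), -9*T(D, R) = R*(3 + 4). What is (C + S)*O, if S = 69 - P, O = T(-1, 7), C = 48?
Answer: -637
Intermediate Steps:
T(D, R) = -7*R/9 (T(D, R) = -R*(3 + 4)/9 = -R*7/9 = -7*R/9)
P = 0 (P = -2*0 = 0)
O = -49/9 (O = -7/9*7 = -49/9 ≈ -5.4444)
S = 69 (S = 69 - 1*0 = 69 + 0 = 69)
(C + S)*O = (48 + 69)*(-49/9) = 117*(-49/9) = -637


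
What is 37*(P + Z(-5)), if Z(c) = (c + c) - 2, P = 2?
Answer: -370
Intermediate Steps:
Z(c) = -2 + 2*c (Z(c) = 2*c - 2 = -2 + 2*c)
37*(P + Z(-5)) = 37*(2 + (-2 + 2*(-5))) = 37*(2 + (-2 - 10)) = 37*(2 - 12) = 37*(-10) = -370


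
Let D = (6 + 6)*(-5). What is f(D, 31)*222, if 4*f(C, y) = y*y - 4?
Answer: 106227/2 ≈ 53114.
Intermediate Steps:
D = -60 (D = 12*(-5) = -60)
f(C, y) = -1 + y²/4 (f(C, y) = (y*y - 4)/4 = (y² - 4)/4 = (-4 + y²)/4 = -1 + y²/4)
f(D, 31)*222 = (-1 + (¼)*31²)*222 = (-1 + (¼)*961)*222 = (-1 + 961/4)*222 = (957/4)*222 = 106227/2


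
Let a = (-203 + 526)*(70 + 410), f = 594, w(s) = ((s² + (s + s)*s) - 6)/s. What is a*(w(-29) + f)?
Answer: 2280483360/29 ≈ 7.8637e+7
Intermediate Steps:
w(s) = (-6 + 3*s²)/s (w(s) = ((s² + (2*s)*s) - 6)/s = ((s² + 2*s²) - 6)/s = (3*s² - 6)/s = (-6 + 3*s²)/s)
a = 155040 (a = 323*480 = 155040)
a*(w(-29) + f) = 155040*((-6/(-29) + 3*(-29)) + 594) = 155040*((-6*(-1/29) - 87) + 594) = 155040*((6/29 - 87) + 594) = 155040*(-2517/29 + 594) = 155040*(14709/29) = 2280483360/29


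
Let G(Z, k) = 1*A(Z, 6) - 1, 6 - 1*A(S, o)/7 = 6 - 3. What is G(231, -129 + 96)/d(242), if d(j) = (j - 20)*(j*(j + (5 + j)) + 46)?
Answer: 5/6570312 ≈ 7.6100e-7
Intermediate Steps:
A(S, o) = 21 (A(S, o) = 42 - 7*(6 - 3) = 42 - 7*3 = 42 - 21 = 21)
d(j) = (-20 + j)*(46 + j*(5 + 2*j)) (d(j) = (-20 + j)*(j*(5 + 2*j) + 46) = (-20 + j)*(46 + j*(5 + 2*j)))
G(Z, k) = 20 (G(Z, k) = 1*21 - 1 = 21 - 1 = 20)
G(231, -129 + 96)/d(242) = 20/(-920 - 54*242 - 35*242**2 + 2*242**3) = 20/(-920 - 13068 - 35*58564 + 2*14172488) = 20/(-920 - 13068 - 2049740 + 28344976) = 20/26281248 = 20*(1/26281248) = 5/6570312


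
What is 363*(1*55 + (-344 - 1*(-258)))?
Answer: -11253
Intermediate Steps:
363*(1*55 + (-344 - 1*(-258))) = 363*(55 + (-344 + 258)) = 363*(55 - 86) = 363*(-31) = -11253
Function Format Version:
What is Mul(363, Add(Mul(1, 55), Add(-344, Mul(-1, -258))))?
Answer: -11253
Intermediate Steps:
Mul(363, Add(Mul(1, 55), Add(-344, Mul(-1, -258)))) = Mul(363, Add(55, Add(-344, 258))) = Mul(363, Add(55, -86)) = Mul(363, -31) = -11253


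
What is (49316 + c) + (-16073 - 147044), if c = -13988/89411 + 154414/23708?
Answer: -120608438253869/1059877994 ≈ -1.1379e+5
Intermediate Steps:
c = 6737341325/1059877994 (c = -13988*1/89411 + 154414*(1/23708) = -13988/89411 + 77207/11854 = 6737341325/1059877994 ≈ 6.3567)
(49316 + c) + (-16073 - 147044) = (49316 + 6737341325/1059877994) + (-16073 - 147044) = 52275680493429/1059877994 - 163117 = -120608438253869/1059877994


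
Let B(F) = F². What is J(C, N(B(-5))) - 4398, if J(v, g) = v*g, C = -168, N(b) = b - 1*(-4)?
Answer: -9270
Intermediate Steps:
N(b) = 4 + b (N(b) = b + 4 = 4 + b)
J(v, g) = g*v
J(C, N(B(-5))) - 4398 = (4 + (-5)²)*(-168) - 4398 = (4 + 25)*(-168) - 4398 = 29*(-168) - 4398 = -4872 - 4398 = -9270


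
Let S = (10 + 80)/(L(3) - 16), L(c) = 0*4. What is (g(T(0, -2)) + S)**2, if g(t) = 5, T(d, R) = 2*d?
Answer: 25/64 ≈ 0.39063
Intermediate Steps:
L(c) = 0
S = -45/8 (S = (10 + 80)/(0 - 16) = 90/(-16) = 90*(-1/16) = -45/8 ≈ -5.6250)
(g(T(0, -2)) + S)**2 = (5 - 45/8)**2 = (-5/8)**2 = 25/64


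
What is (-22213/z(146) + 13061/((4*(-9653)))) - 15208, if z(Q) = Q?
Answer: -43296222239/2818676 ≈ -15360.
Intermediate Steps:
(-22213/z(146) + 13061/((4*(-9653)))) - 15208 = (-22213/146 + 13061/((4*(-9653)))) - 15208 = (-22213*1/146 + 13061/(-38612)) - 15208 = (-22213/146 + 13061*(-1/38612)) - 15208 = (-22213/146 - 13061/38612) - 15208 = -429797631/2818676 - 15208 = -43296222239/2818676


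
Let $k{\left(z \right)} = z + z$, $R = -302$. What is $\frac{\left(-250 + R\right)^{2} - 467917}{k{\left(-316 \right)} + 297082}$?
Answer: $- \frac{163213}{296450} \approx -0.55056$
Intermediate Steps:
$k{\left(z \right)} = 2 z$
$\frac{\left(-250 + R\right)^{2} - 467917}{k{\left(-316 \right)} + 297082} = \frac{\left(-250 - 302\right)^{2} - 467917}{2 \left(-316\right) + 297082} = \frac{\left(-552\right)^{2} - 467917}{-632 + 297082} = \frac{304704 - 467917}{296450} = \left(-163213\right) \frac{1}{296450} = - \frac{163213}{296450}$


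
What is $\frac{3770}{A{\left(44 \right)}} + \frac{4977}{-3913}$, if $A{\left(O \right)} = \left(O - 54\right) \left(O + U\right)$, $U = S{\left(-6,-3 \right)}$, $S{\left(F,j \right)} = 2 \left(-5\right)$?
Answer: $- \frac{234917}{19006} \approx -12.36$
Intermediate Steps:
$S{\left(F,j \right)} = -10$
$U = -10$
$A{\left(O \right)} = \left(-54 + O\right) \left(-10 + O\right)$ ($A{\left(O \right)} = \left(O - 54\right) \left(O - 10\right) = \left(-54 + O\right) \left(-10 + O\right)$)
$\frac{3770}{A{\left(44 \right)}} + \frac{4977}{-3913} = \frac{3770}{540 + 44^{2} - 2816} + \frac{4977}{-3913} = \frac{3770}{540 + 1936 - 2816} + 4977 \left(- \frac{1}{3913}\right) = \frac{3770}{-340} - \frac{711}{559} = 3770 \left(- \frac{1}{340}\right) - \frac{711}{559} = - \frac{377}{34} - \frac{711}{559} = - \frac{234917}{19006}$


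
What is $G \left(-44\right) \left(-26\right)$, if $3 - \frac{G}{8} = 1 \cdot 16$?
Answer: $-118976$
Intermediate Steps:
$G = -104$ ($G = 24 - 8 \cdot 1 \cdot 16 = 24 - 128 = -104$)
$G \left(-44\right) \left(-26\right) = \left(-104\right) \left(-44\right) \left(-26\right) = 4576 \left(-26\right) = -118976$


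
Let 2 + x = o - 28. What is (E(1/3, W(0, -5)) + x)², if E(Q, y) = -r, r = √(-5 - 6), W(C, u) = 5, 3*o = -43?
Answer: 17590/9 + 266*I*√11/3 ≈ 1954.4 + 294.07*I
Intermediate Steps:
o = -43/3 (o = (⅓)*(-43) = -43/3 ≈ -14.333)
r = I*√11 (r = √(-11) = I*√11 ≈ 3.3166*I)
x = -133/3 (x = -2 + (-43/3 - 28) = -2 - 127/3 = -133/3 ≈ -44.333)
E(Q, y) = -I*√11
(E(1/3, W(0, -5)) + x)² = (-I*√11 - 133/3)² = (-133/3 - I*√11)²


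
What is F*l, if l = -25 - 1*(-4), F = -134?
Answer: 2814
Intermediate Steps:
l = -21 (l = -25 + 4 = -21)
F*l = -134*(-21) = 2814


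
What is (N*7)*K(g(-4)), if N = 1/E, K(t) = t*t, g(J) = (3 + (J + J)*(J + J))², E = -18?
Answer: -141057847/18 ≈ -7.8365e+6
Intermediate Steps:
g(J) = (3 + 4*J²)² (g(J) = (3 + (2*J)*(2*J))² = (3 + 4*J²)²)
K(t) = t²
N = -1/18 (N = 1/(-18) = -1/18 ≈ -0.055556)
(N*7)*K(g(-4)) = (-1/18*7)*((3 + 4*(-4)²)²)² = -7*(3 + 4*16)⁴/18 = -7*(3 + 64)⁴/18 = -7*(67²)²/18 = -7/18*4489² = -7/18*20151121 = -141057847/18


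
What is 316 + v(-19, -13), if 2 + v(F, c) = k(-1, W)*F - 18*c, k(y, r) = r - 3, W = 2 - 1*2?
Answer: 605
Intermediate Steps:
W = 0 (W = 2 - 2 = 0)
k(y, r) = -3 + r
v(F, c) = -2 - 18*c - 3*F (v(F, c) = -2 + ((-3 + 0)*F - 18*c) = -2 + (-3*F - 18*c) = -2 + (-18*c - 3*F) = -2 - 18*c - 3*F)
316 + v(-19, -13) = 316 + (-2 - 18*(-13) - 3*(-19)) = 316 + (-2 + 234 + 57) = 316 + 289 = 605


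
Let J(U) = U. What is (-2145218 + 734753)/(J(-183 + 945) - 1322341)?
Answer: 28785/26971 ≈ 1.0673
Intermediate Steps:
(-2145218 + 734753)/(J(-183 + 945) - 1322341) = (-2145218 + 734753)/((-183 + 945) - 1322341) = -1410465/(762 - 1322341) = -1410465/(-1321579) = -1410465*(-1/1321579) = 28785/26971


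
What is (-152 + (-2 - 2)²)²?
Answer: 18496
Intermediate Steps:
(-152 + (-2 - 2)²)² = (-152 + (-4)²)² = (-152 + 16)² = (-136)² = 18496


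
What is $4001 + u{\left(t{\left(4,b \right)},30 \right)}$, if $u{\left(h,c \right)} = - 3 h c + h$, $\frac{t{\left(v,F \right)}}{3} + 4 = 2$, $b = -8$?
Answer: $4535$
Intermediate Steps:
$t{\left(v,F \right)} = -6$ ($t{\left(v,F \right)} = -12 + 3 \cdot 2 = -12 + 6 = -6$)
$u{\left(h,c \right)} = h - 3 c h$ ($u{\left(h,c \right)} = - 3 c h + h = h - 3 c h$)
$4001 + u{\left(t{\left(4,b \right)},30 \right)} = 4001 - 6 \left(1 - 90\right) = 4001 - -534 = 4001 + 534 = 4535$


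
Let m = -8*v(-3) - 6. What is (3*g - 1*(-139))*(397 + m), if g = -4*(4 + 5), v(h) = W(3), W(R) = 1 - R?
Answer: 12617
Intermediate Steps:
v(h) = -2 (v(h) = 1 - 1*3 = 1 - 3 = -2)
g = -36 (g = -4*9 = -36)
m = 10 (m = -8*(-2) - 6 = 16 - 6 = 10)
(3*g - 1*(-139))*(397 + m) = (3*(-36) - 1*(-139))*(397 + 10) = (-108 + 139)*407 = 31*407 = 12617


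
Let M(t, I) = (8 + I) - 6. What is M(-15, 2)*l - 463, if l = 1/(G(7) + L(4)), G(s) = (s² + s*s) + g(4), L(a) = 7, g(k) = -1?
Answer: -12037/26 ≈ -462.96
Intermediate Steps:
G(s) = -1 + 2*s² (G(s) = (s² + s*s) - 1 = (s² + s²) - 1 = 2*s² - 1 = -1 + 2*s²)
M(t, I) = 2 + I
l = 1/104 (l = 1/((-1 + 2*7²) + 7) = 1/((-1 + 2*49) + 7) = 1/((-1 + 98) + 7) = 1/(97 + 7) = 1/104 ≈ 0.0096154)
M(-15, 2)*l - 463 = (2 + 2)*(1/104) - 463 = 4*(1/104) - 463 = 1/26 - 463 = -12037/26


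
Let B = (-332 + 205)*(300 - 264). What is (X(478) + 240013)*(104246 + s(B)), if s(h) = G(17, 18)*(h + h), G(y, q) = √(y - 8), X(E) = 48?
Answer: 18440045654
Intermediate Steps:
G(y, q) = √(-8 + y)
B = -4572 (B = -127*36 = -4572)
s(h) = 6*h (s(h) = √(-8 + 17)*(h + h) = √9*(2*h) = 3*(2*h) = 6*h)
(X(478) + 240013)*(104246 + s(B)) = (48 + 240013)*(104246 + 6*(-4572)) = 240061*(104246 - 27432) = 240061*76814 = 18440045654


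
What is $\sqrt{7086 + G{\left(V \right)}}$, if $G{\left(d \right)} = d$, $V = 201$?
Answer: $\sqrt{7287} \approx 85.364$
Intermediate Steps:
$\sqrt{7086 + G{\left(V \right)}} = \sqrt{7086 + 201} = \sqrt{7287}$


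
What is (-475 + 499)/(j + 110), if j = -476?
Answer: -4/61 ≈ -0.065574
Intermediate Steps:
(-475 + 499)/(j + 110) = (-475 + 499)/(-476 + 110) = 24/(-366) = 24*(-1/366) = -4/61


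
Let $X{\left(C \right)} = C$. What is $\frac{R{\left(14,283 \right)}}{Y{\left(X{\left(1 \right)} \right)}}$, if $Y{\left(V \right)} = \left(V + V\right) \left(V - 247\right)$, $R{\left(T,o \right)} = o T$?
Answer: $- \frac{1981}{246} \approx -8.0528$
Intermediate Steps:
$R{\left(T,o \right)} = T o$
$Y{\left(V \right)} = 2 V \left(-247 + V\right)$
$\frac{R{\left(14,283 \right)}}{Y{\left(X{\left(1 \right)} \right)}} = \frac{14 \cdot 283}{2 \cdot 1 \left(-247 + 1\right)} = \frac{3962}{2 \cdot 1 \left(-246\right)} = \frac{3962}{-492} = 3962 \left(- \frac{1}{492}\right) = - \frac{1981}{246}$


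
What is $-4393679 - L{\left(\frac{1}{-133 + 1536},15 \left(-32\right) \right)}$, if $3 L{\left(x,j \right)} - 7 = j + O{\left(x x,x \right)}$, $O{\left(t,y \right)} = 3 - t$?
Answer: $- \frac{8648248902634}{1968409} \approx -4.3935 \cdot 10^{6}$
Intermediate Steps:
$L{\left(x,j \right)} = \frac{10}{3} - \frac{x^{2}}{3} + \frac{j}{3}$ ($L{\left(x,j \right)} = \frac{7}{3} + \frac{j - \left(-3 + x x\right)}{3} = \frac{7}{3} + \frac{j - \left(-3 + x^{2}\right)}{3} = \frac{7}{3} + \frac{3 + j - x^{2}}{3} = \frac{7}{3} + \left(1 - \frac{x^{2}}{3} + \frac{j}{3}\right) = \frac{10}{3} - \frac{x^{2}}{3} + \frac{j}{3}$)
$-4393679 - L{\left(\frac{1}{-133 + 1536},15 \left(-32\right) \right)} = -4393679 - \left(\frac{10}{3} - \frac{\left(\frac{1}{-133 + 1536}\right)^{2}}{3} + \frac{15 \left(-32\right)}{3}\right) = -4393679 - \left(\frac{10}{3} - \frac{\left(\frac{1}{1403}\right)^{2}}{3} + \frac{1}{3} \left(-480\right)\right) = -4393679 - \left(\frac{10}{3} - \frac{1}{3 \cdot 1968409} - 160\right) = -4393679 - \left(\frac{10}{3} - \frac{1}{5905227} - 160\right) = -4393679 - - \frac{308384077}{1968409} = -4393679 + \frac{308384077}{1968409} = - \frac{8648248902634}{1968409}$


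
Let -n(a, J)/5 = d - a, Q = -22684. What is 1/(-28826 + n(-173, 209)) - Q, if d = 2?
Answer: 673737483/29701 ≈ 22684.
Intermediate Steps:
n(a, J) = -10 + 5*a (n(a, J) = -5*(2 - a) = -10 + 5*a)
1/(-28826 + n(-173, 209)) - Q = 1/(-28826 + (-10 + 5*(-173))) - 1*(-22684) = 1/(-28826 + (-10 - 865)) + 22684 = 1/(-28826 - 875) + 22684 = 1/(-29701) + 22684 = -1/29701 + 22684 = 673737483/29701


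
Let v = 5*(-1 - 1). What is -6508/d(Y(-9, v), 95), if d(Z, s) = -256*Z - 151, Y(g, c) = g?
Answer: -6508/2153 ≈ -3.0228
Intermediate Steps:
v = -10 (v = 5*(-2) = -10)
d(Z, s) = -151 - 256*Z
-6508/d(Y(-9, v), 95) = -6508/(-151 - 256*(-9)) = -6508/(-151 + 2304) = -6508/2153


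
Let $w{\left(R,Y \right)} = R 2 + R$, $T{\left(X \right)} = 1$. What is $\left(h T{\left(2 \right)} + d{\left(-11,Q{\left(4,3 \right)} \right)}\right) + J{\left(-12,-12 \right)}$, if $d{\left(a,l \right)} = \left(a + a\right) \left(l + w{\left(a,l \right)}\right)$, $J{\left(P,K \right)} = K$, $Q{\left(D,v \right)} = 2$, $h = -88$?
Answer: $582$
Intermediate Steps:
$w{\left(R,Y \right)} = 3 R$ ($w{\left(R,Y \right)} = 2 R + R = 3 R$)
$d{\left(a,l \right)} = 2 a \left(l + 3 a\right)$ ($d{\left(a,l \right)} = \left(a + a\right) \left(l + 3 a\right) = 2 a \left(l + 3 a\right)$)
$\left(h T{\left(2 \right)} + d{\left(-11,Q{\left(4,3 \right)} \right)}\right) + J{\left(-12,-12 \right)} = \left(\left(-88\right) 1 + 2 \left(-11\right) \left(2 + 3 \left(-11\right)\right)\right) - 12 = \left(-88 + 2 \left(-11\right) \left(2 - 33\right)\right) - 12 = \left(-88 + 2 \left(-11\right) \left(-31\right)\right) - 12 = \left(-88 + 682\right) - 12 = 594 - 12 = 582$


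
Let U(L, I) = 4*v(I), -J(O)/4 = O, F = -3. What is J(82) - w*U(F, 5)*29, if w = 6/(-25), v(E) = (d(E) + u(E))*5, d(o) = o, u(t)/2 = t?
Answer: 1760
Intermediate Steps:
u(t) = 2*t
J(O) = -4*O
v(E) = 15*E (v(E) = (E + 2*E)*5 = (3*E)*5 = 15*E)
w = -6/25 (w = 6*(-1/25) = -6/25 ≈ -0.24000)
U(L, I) = 60*I (U(L, I) = 4*(15*I) = 60*I)
J(82) - w*U(F, 5)*29 = -4*82 - (-72*5/5)*29 = -328 - (-6/25*300)*29 = -328 - (-72)*29 = -328 - 1*(-2088) = -328 + 2088 = 1760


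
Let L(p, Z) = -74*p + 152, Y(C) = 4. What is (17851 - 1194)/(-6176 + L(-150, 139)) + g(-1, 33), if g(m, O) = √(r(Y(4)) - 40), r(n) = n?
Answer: 16657/5076 + 6*I ≈ 3.2815 + 6.0*I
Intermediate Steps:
g(m, O) = 6*I (g(m, O) = √(4 - 40) = √(-36) = 6*I)
L(p, Z) = 152 - 74*p
(17851 - 1194)/(-6176 + L(-150, 139)) + g(-1, 33) = (17851 - 1194)/(-6176 + (152 - 74*(-150))) + 6*I = 16657/(-6176 + (152 + 11100)) + 6*I = 16657/(-6176 + 11252) + 6*I = 16657/5076 + 6*I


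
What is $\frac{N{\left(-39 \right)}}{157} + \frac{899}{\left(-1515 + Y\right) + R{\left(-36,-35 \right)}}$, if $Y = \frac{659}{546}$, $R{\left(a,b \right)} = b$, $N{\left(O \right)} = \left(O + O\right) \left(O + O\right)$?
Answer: $\frac{5067815766}{132765637} \approx 38.171$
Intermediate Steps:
$N{\left(O \right)} = 4 O^{2}$ ($N{\left(O \right)} = 2 O 2 O = 4 O^{2}$)
$Y = \frac{659}{546}$ ($Y = 659 \cdot \frac{1}{546} = \frac{659}{546} \approx 1.207$)
$\frac{N{\left(-39 \right)}}{157} + \frac{899}{\left(-1515 + Y\right) + R{\left(-36,-35 \right)}} = \frac{4 \left(-39\right)^{2}}{157} + \frac{899}{\left(-1515 + \frac{659}{546}\right) - 35} = 4 \cdot 1521 \cdot \frac{1}{157} + \frac{899}{- \frac{826531}{546} - 35} = 6084 \cdot \frac{1}{157} + \frac{899}{- \frac{845641}{546}} = \frac{6084}{157} + 899 \left(- \frac{546}{845641}\right) = \frac{6084}{157} - \frac{490854}{845641} = \frac{5067815766}{132765637}$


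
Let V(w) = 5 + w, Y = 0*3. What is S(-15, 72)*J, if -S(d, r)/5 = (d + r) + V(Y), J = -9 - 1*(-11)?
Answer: -620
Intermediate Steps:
Y = 0
J = 2 (J = -9 + 11 = 2)
S(d, r) = -25 - 5*d - 5*r (S(d, r) = -5*((d + r) + (5 + 0)) = -5*((d + r) + 5) = -5*(5 + d + r) = -25 - 5*d - 5*r)
S(-15, 72)*J = (-25 - 5*(-15) - 5*72)*2 = (-25 + 75 - 360)*2 = -310*2 = -620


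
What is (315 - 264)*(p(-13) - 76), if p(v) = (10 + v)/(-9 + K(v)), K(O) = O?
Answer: -85119/22 ≈ -3869.0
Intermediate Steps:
p(v) = (10 + v)/(-9 + v)
(315 - 264)*(p(-13) - 76) = (315 - 264)*((10 - 13)/(-9 - 13) - 76) = 51*(-3/(-22) - 76) = 51*(-1/22*(-3) - 76) = 51*(3/22 - 76) = 51*(-1669/22) = -85119/22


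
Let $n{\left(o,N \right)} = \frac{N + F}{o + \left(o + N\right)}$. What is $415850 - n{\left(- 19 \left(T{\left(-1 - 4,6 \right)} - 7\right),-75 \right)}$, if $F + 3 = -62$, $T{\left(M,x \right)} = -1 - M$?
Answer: $\frac{16218290}{39} \approx 4.1585 \cdot 10^{5}$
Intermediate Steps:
$F = -65$ ($F = -3 - 62 = -65$)
$n{\left(o,N \right)} = \frac{-65 + N}{N + 2 o}$ ($n{\left(o,N \right)} = \frac{N - 65}{o + \left(o + N\right)} = \frac{-65 + N}{o + \left(N + o\right)} = \frac{-65 + N}{N + 2 o}$)
$415850 - n{\left(- 19 \left(T{\left(-1 - 4,6 \right)} - 7\right),-75 \right)} = 415850 - \frac{-65 - 75}{-75 + 2 \left(- 19 \left(\left(-1 - \left(-1 - 4\right)\right) - 7\right)\right)} = 415850 - \frac{1}{-75 + 2 \left(- 19 \left(\left(-1 - -5\right) - 7\right)\right)} \left(-140\right) = 415850 - \frac{1}{-75 + 2 \left(- 19 \left(\left(-1 + 5\right) - 7\right)\right)} \left(-140\right) = 415850 - \frac{1}{-75 + 2 \left(- 19 \left(4 - 7\right)\right)} \left(-140\right) = 415850 - \frac{1}{-75 + 2 \left(\left(-19\right) \left(-3\right)\right)} \left(-140\right) = 415850 - \frac{1}{-75 + 2 \cdot 57} \left(-140\right) = 415850 - \frac{1}{-75 + 114} \left(-140\right) = 415850 - \frac{1}{39} \left(-140\right) = 415850 - - \frac{140}{39} = 415850 + \frac{140}{39} = \frac{16218290}{39}$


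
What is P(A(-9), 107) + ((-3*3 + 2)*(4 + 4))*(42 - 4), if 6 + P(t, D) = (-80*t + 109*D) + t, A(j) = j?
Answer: 10240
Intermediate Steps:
P(t, D) = -6 - 79*t + 109*D (P(t, D) = -6 + ((-80*t + 109*D) + t) = -6 + (-79*t + 109*D) = -6 - 79*t + 109*D)
P(A(-9), 107) + ((-3*3 + 2)*(4 + 4))*(42 - 4) = (-6 - 79*(-9) + 109*107) + ((-3*3 + 2)*(4 + 4))*(42 - 4) = (-6 + 711 + 11663) + ((-9 + 2)*8)*38 = 12368 - 7*8*38 = 12368 - 56*38 = 12368 - 2128 = 10240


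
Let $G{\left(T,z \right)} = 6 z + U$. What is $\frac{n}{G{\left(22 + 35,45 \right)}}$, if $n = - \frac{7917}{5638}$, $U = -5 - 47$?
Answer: $- \frac{7917}{1229084} \approx -0.0064414$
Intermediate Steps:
$U = -52$ ($U = -5 - 47 = -52$)
$G{\left(T,z \right)} = -52 + 6 z$ ($G{\left(T,z \right)} = 6 z - 52 = -52 + 6 z$)
$n = - \frac{7917}{5638}$ ($n = \left(-7917\right) \frac{1}{5638} = - \frac{7917}{5638} \approx -1.4042$)
$\frac{n}{G{\left(22 + 35,45 \right)}} = - \frac{7917}{5638 \left(-52 + 6 \cdot 45\right)} = - \frac{7917}{5638 \left(-52 + 270\right)} = - \frac{7917}{5638 \cdot 218} = \left(- \frac{7917}{5638}\right) \frac{1}{218} = - \frac{7917}{1229084}$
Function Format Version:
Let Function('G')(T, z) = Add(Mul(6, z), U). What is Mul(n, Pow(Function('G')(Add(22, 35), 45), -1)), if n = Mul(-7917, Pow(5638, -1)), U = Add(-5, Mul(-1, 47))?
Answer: Rational(-7917, 1229084) ≈ -0.0064414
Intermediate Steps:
U = -52 (U = Add(-5, -47) = -52)
Function('G')(T, z) = Add(-52, Mul(6, z)) (Function('G')(T, z) = Add(Mul(6, z), -52) = Add(-52, Mul(6, z)))
n = Rational(-7917, 5638) (n = Mul(-7917, Rational(1, 5638)) = Rational(-7917, 5638) ≈ -1.4042)
Mul(n, Pow(Function('G')(Add(22, 35), 45), -1)) = Mul(Rational(-7917, 5638), Pow(Add(-52, Mul(6, 45)), -1)) = Mul(Rational(-7917, 5638), Pow(Add(-52, 270), -1)) = Mul(Rational(-7917, 5638), Pow(218, -1)) = Mul(Rational(-7917, 5638), Rational(1, 218)) = Rational(-7917, 1229084)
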